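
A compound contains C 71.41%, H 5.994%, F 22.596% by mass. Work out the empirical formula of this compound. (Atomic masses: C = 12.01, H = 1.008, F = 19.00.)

Assume 100 g: 71.41 g C, 5.994 g H, 22.596 g F.
Moles — C: 71.41 / 12.01 = 5.946 mol; H: 5.994 / 1.008 = 5.946 mol; F: 22.596 / 19.00 = 1.189 mol
Ratios (÷ 1.189): C 5.000, H 5.000, F 1.000
Ratio ≈ 5:5:1, so the empirical formula is C5H5F

C5H5F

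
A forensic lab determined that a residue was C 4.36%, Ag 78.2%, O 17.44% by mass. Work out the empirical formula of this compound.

Assume 100 g: 4.36 g C, 78.2 g Ag, 17.44 g O.
n(C) = 4.36/12.01 = 0.363, n(Ag) = 78.2/107.87 = 0.7249, n(O) = 17.44/16.00 = 1.09
Divide by the smallest (0.363 mol C): C 1.000, Ag 1.997, O 3.002
→ CAg2O3

CAg2O3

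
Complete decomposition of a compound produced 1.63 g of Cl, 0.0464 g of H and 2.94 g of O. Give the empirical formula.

ClHO4

Cl: 1.63 g ÷ 35.45 g/mol = 0.04598 mol
H: 0.0464 g ÷ 1.008 g/mol = 0.04603 mol
O: 2.94 g ÷ 16.00 g/mol = 0.1837 mol
Ratios (÷ 0.04598): Cl 1.000, H 1.001, O 3.996
→ ClHO4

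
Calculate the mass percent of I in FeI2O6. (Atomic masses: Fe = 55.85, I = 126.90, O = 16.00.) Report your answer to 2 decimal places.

Molar mass = 1(55.85) + 2(126.90) + 6(16.00) = 405.650 g/mol
Mass of I per mole = 2 × 126.90 = 253.800 g
% I = 253.800 / 405.650 × 100 = 62.57%

62.57%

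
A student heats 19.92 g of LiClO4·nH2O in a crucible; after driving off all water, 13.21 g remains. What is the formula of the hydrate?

LiClO4·3H2O

Mass of water lost = 19.92 − 13.21 = 6.71 g → 6.71 / 18.02 = 0.3724 mol H2O
Molar mass of LiClO4 = 106.39 g/mol → mol LiClO4 = 13.21 / 106.39 = 0.1242
n = 0.3724 / 0.1242 = 3.00 ≈ 3 → LiClO4·3H2O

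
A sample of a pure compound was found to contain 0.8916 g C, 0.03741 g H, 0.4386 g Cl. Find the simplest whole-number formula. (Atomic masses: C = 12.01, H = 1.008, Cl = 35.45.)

C: 0.8916 g ÷ 12.01 g/mol = 0.07424 mol
H: 0.03741 g ÷ 1.008 g/mol = 0.03711 mol
Cl: 0.4386 g ÷ 35.45 g/mol = 0.01237 mol
Divide by the smallest (0.01237 mol Cl): C 6.000, H 3.000, Cl 1.000
→ C6H3Cl

C6H3Cl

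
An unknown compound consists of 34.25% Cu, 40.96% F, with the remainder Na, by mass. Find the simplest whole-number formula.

Assume 100 g: 34.25 g Cu, 40.96 g F, 24.79 g Na.
Cu: 34.25 g ÷ 63.55 g/mol = 0.5389 mol
F: 40.96 g ÷ 19.00 g/mol = 2.156 mol
Na: 24.79 g ÷ 22.99 g/mol = 1.078 mol
Smallest is Cu at 0.5389 mol; normalising gives Cu 1.000, F 4.000, Na 2.001
≈ 1:4:2 → CuF4Na2

CuF4Na2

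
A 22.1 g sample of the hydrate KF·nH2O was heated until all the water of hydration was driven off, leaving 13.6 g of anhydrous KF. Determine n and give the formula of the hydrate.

KF·2H2O

Mass of water lost = 22.1 − 13.6 = 8.5 g → 8.5 / 18.02 = 0.4717 mol H2O
Molar mass of KF = 58.10 g/mol → mol KF = 13.6 / 58.10 = 0.2341
n = 0.4717 / 0.2341 = 2.02 ≈ 2 → KF·2H2O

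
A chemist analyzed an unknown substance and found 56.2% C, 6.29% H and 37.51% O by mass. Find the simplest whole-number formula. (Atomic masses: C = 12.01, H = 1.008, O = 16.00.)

Assume 100 g: 56.2 g C, 6.29 g H, 37.51 g O.
n(C) = 56.2/12.01 = 4.679, n(H) = 6.29/1.008 = 6.24, n(O) = 37.51/16.00 = 2.344
Ratios (÷ 2.344): C 1.996, H 2.662, O 1.000
Multiply by 3: C 5.99, H 7.99, O 3.00 → C6H8O3

C6H8O3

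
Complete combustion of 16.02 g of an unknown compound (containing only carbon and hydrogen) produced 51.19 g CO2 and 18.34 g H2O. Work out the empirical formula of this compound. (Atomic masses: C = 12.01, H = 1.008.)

C4H7

mol C = 51.19 / 44.01 = 1.163; mass C = 1.163 × 12.01 = 13.97 g
mol H = 2 × (18.34 / 18.02) = 2.036; mass H = 2.036 × 1.008 = 2.052 g
Smallest is C at 1.163 mol; normalising gives C 1.000, H 1.750
×4: C 4.00, H 7.00 → C4H7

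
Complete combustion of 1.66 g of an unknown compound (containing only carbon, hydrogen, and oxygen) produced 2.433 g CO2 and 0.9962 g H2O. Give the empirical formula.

mol C = 2.433 / 44.01 = 0.05528; mass C = 0.05528 × 12.01 = 0.6639 g
mol H = 2 × (0.9962 / 18.02) = 0.1106; mass H = 0.1106 × 1.008 = 0.1115 g
mass O = 1.66 − (0.7754) = 0.8846 g → mol O = 0.05529
Ratios (÷ 0.05528): C 1.000, H 2.000, O 1.000
Ratio ≈ 1:2:1, so the empirical formula is CH2O

CH2O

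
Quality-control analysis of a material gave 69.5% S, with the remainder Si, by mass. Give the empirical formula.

Assume 100 g: 69.5 g S, 30.5 g Si.
n(S) = 69.5/32.07 = 2.167, n(Si) = 30.5/28.09 = 1.086
Ratios (÷ 1.086): S 1.996, Si 1.000
→ S2Si

S2Si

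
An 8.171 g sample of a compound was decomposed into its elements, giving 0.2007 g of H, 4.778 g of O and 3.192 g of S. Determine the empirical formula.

H2O3S

H: 0.2007 g ÷ 1.008 g/mol = 0.1991 mol
O: 4.778 g ÷ 16.00 g/mol = 0.2986 mol
S: 3.192 g ÷ 32.07 g/mol = 0.09953 mol
Ratios (÷ 0.09953): H 2.000, O 3.000, S 1.000
Ratio ≈ 2:3:1, so the empirical formula is H2O3S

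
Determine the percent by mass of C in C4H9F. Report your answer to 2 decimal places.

63.12%

Molar mass = 4(12.01) + 9(1.008) + 1(19.00) = 76.112 g/mol
Mass of C per mole = 4 × 12.01 = 48.040 g
% C = 48.040 / 76.112 × 100 = 63.12%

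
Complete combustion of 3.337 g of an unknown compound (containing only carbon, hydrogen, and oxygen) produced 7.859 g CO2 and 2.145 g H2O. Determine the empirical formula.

mol C = 7.859 / 44.01 = 0.1786; mass C = 0.1786 × 12.01 = 2.145 g
mol H = 2 × (2.145 / 18.02) = 0.2381; mass H = 0.2381 × 1.008 = 0.2400 g
mass O = 3.337 − (2.385) = 0.9524 g → mol O = 0.05952
Divide by the smallest (0.05952 mol O): C 3.000, H 4.000, O 1.000
≈ 3:4:1 → C3H4O

C3H4O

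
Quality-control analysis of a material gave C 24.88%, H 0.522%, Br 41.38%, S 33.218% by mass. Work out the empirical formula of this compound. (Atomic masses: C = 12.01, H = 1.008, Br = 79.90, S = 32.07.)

Assume 100 g: 24.88 g C, 0.522 g H, 41.38 g Br, 33.218 g S.
Moles — C: 24.88 / 12.01 = 2.072 mol; H: 0.522 / 1.008 = 0.5179 mol; Br: 41.38 / 79.90 = 0.5179 mol; S: 33.218 / 32.07 = 1.036 mol
Divide by the smallest (0.5179 mol H): C 4.000, H 1.000, Br 1.000, S 2.000
≈ 4:1:1:2 → C4HBrS2

C4HBrS2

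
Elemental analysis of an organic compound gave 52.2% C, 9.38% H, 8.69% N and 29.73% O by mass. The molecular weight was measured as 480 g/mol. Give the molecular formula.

C21H45N3O9

Assume 100 g: 52.2 g C, 9.38 g H, 8.69 g N, 29.73 g O.
n(C) = 52.2/12.01 = 4.346, n(H) = 9.38/1.008 = 9.306, n(N) = 8.69/14.01 = 0.6203, n(O) = 29.73/16.00 = 1.858
Divide by the smallest (0.6203 mol N): C 7.007, H 15.002, N 1.000, O 2.996
≈ 7:15:1:3 → C7H15NO3
Empirical-formula mass = 161.20 g/mol
n = 480 / 161.20 = 2.98 ≈ 3
Molecular formula = (C7H15NO3)×3 = C21H45N3O9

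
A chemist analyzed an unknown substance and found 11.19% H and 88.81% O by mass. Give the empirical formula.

H2O

Assume 100 g: 11.19 g H, 88.81 g O.
H: 11.19 g ÷ 1.008 g/mol = 11.1 mol
O: 88.81 g ÷ 16.00 g/mol = 5.551 mol
Ratios (÷ 5.551): H 2.000, O 1.000
Ratio ≈ 2:1, so the empirical formula is H2O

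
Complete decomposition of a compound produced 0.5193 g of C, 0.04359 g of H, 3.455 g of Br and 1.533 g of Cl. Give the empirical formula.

n(C) = 0.5193/12.01 = 0.04324, n(H) = 0.04359/1.008 = 0.04324, n(Br) = 3.455/79.90 = 0.04324, n(Cl) = 1.533/35.45 = 0.04324
Ratios (÷ 0.04324): C 1.000, H 1.000, Br 1.000, Cl 1.000
≈ 1:1:1:1 → CHBrCl

CHBrCl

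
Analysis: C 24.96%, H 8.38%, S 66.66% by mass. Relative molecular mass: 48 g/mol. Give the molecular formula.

CH4S

Assume 100 g: 24.96 g C, 8.38 g H, 66.66 g S.
Moles — C: 24.96 / 12.01 = 2.078 mol; H: 8.38 / 1.008 = 8.313 mol; S: 66.66 / 32.07 = 2.079 mol
Ratios (÷ 2.078): C 1.000, H 4.000, S 1.000
Ratio ≈ 1:4:1, so the empirical formula is CH4S
Empirical-formula mass = 48.11 g/mol
n = 48 / 48.11 = 1.00 ≈ 1
Molecular formula = empirical formula = CH4S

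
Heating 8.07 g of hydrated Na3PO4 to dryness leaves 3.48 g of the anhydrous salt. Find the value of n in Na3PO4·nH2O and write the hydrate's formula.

Mass of water lost = 8.07 − 3.48 = 4.59 g → 4.59 / 18.02 = 0.2547 mol H2O
Molar mass of Na3PO4 = 163.94 g/mol → mol Na3PO4 = 3.48 / 163.94 = 0.02123
n = 0.2547 / 0.02123 = 12.00 ≈ 12 → Na3PO4·12H2O

Na3PO4·12H2O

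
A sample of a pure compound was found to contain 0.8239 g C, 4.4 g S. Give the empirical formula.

CS2

Moles — C: 0.8239 / 12.01 = 0.0686 mol; S: 4.4 / 32.07 = 0.1372 mol
Divide by the smallest (0.0686 mol C): C 1.000, S 2.000
→ CS2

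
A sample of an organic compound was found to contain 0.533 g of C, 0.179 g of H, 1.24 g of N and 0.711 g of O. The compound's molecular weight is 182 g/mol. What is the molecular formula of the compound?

C3H12N6O3

Moles — C: 0.533 / 12.01 = 0.04438 mol; H: 0.179 / 1.008 = 0.1776 mol; N: 1.24 / 14.01 = 0.08851 mol; O: 0.711 / 16.00 = 0.04444 mol
Divide by the smallest (0.04438 mol C): C 1.000, H 4.001, N 1.994, O 1.001
≈ 1:4:2:1 → CH4N2O
Empirical-formula mass = 60.06 g/mol
n = 182 / 60.06 = 3.03 ≈ 3
Molecular formula = (CH4N2O)×3 = C3H12N6O3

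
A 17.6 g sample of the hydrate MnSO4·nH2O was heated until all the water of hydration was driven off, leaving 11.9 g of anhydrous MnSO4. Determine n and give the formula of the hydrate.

Mass of water lost = 17.6 − 11.9 = 5.7 g → 5.7 / 18.02 = 0.3163 mol H2O
Molar mass of MnSO4 = 151.01 g/mol → mol MnSO4 = 11.9 / 151.01 = 0.0788
n = 0.3163 / 0.0788 = 4.01 ≈ 4 → MnSO4·4H2O

MnSO4·4H2O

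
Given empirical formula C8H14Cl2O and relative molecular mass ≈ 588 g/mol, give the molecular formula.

C24H42Cl6O3

Empirical-formula mass = 197.09 g/mol
n = 588 / 197.09 = 2.98 ≈ 3
Molecular formula = (C8H14Cl2O)3 = C24H42Cl6O3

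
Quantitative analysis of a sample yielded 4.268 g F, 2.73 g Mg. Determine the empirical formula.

n(F) = 4.268/19.00 = 0.2246, n(Mg) = 2.73/24.31 = 0.1123
Ratios (÷ 0.1123): F 2.000, Mg 1.000
Ratio ≈ 2:1, so the empirical formula is F2Mg

F2Mg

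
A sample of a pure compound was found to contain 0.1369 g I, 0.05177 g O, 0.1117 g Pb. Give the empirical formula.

I2O6Pb

n(I) = 0.1369/126.90 = 0.001079, n(O) = 0.05177/16.00 = 0.003236, n(Pb) = 0.1117/207.2 = 0.0005391
Smallest is Pb at 0.0005391 mol; normalising gives I 2.001, O 6.002, Pb 1.000
Ratio ≈ 2:6:1, so the empirical formula is I2O6Pb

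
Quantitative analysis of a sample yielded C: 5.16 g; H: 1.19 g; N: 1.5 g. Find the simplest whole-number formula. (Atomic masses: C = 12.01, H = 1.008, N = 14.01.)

C: 5.16 g ÷ 12.01 g/mol = 0.4296 mol
H: 1.19 g ÷ 1.008 g/mol = 1.181 mol
N: 1.5 g ÷ 14.01 g/mol = 0.1071 mol
Ratios (÷ 0.1071): C 4.013, H 11.026, N 1.000
≈ 4:11:1 → C4H11N

C4H11N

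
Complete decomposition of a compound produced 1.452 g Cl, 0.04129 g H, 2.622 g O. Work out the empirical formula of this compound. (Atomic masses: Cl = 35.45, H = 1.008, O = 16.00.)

ClHO4

Cl: 1.452 g ÷ 35.45 g/mol = 0.04096 mol
H: 0.04129 g ÷ 1.008 g/mol = 0.04096 mol
O: 2.622 g ÷ 16.00 g/mol = 0.1639 mol
Ratios (÷ 0.04096): Cl 1.000, H 1.000, O 4.001
→ ClHO4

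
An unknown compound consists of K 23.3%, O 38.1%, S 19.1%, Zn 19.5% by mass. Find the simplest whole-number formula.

K2O8S2Zn

Assume 100 g: 23.3 g K, 38.1 g O, 19.1 g S, 19.5 g Zn.
Moles — K: 23.3 / 39.10 = 0.5959 mol; O: 38.1 / 16.00 = 2.381 mol; S: 19.1 / 32.07 = 0.5956 mol; Zn: 19.5 / 65.38 = 0.2983 mol
Smallest is Zn at 0.2983 mol; normalising gives K 1.998, O 7.984, S 1.997, Zn 1.000
Ratio ≈ 2:8:2:1, so the empirical formula is K2O8S2Zn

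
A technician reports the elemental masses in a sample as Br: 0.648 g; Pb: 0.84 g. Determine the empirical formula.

Br2Pb

n(Br) = 0.648/79.90 = 0.00811, n(Pb) = 0.84/207.2 = 0.004054
Ratios (÷ 0.004054): Br 2.001, Pb 1.000
≈ 2:1 → Br2Pb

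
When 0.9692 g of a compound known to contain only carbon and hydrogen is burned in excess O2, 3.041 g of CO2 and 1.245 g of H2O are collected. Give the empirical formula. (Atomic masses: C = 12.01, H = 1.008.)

mol C = 3.041 / 44.01 = 0.06910; mass C = 0.06910 × 12.01 = 0.8299 g
mol H = 2 × (1.245 / 18.02) = 0.1382; mass H = 0.1382 × 1.008 = 0.1393 g
Ratios (÷ 0.0691): C 1.000, H 2.000
→ CH2

CH2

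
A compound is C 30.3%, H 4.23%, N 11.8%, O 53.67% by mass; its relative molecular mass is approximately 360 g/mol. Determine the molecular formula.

Assume 100 g: 30.3 g C, 4.23 g H, 11.8 g N, 53.67 g O.
Moles — C: 30.3 / 12.01 = 2.523 mol; H: 4.23 / 1.008 = 4.196 mol; N: 11.8 / 14.01 = 0.8423 mol; O: 53.67 / 16.00 = 3.354 mol
Divide by the smallest (0.8423 mol N): C 2.995, H 4.982, N 1.000, O 3.983
Ratio ≈ 3:5:1:4, so the empirical formula is C3H5NO4
Empirical-formula mass = 119.08 g/mol
n = 360 / 119.08 = 3.02 ≈ 3
Molecular formula = (C3H5NO4)×3 = C9H15N3O12

C9H15N3O12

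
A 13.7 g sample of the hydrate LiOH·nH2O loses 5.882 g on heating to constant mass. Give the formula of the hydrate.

LiOH·H2O

Mass of anhydrous LiOH = 13.7 − 5.882 = 7.818 g
mol H2O = 5.882 / 18.02 = 0.3264
Molar mass of LiOH = 23.95 g/mol → mol LiOH = 7.818 / 23.95 = 0.3265
n = 0.3264 / 0.3265 = 1.00 ≈ 1 → LiOH·H2O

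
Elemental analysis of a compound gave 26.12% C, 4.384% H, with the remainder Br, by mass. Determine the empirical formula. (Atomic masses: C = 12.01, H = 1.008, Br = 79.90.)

Assume 100 g: 26.12 g C, 4.384 g H, 69.496 g Br.
Moles — C: 26.12 / 12.01 = 2.175 mol; H: 4.384 / 1.008 = 4.349 mol; Br: 69.496 / 79.90 = 0.8698 mol
Smallest is Br at 0.8698 mol; normalising gives C 2.500, H 5.000, Br 1.000
Scaling by 2: C 5.00, H 10.00, Br 2.00 → C5H10Br2

C5H10Br2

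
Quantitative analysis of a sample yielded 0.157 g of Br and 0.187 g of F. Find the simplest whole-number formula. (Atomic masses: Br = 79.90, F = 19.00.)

n(Br) = 0.157/79.90 = 0.001965, n(F) = 0.187/19.00 = 0.009842
Smallest is Br at 0.001965 mol; normalising gives Br 1.000, F 5.009
Ratio ≈ 1:5, so the empirical formula is BrF5

BrF5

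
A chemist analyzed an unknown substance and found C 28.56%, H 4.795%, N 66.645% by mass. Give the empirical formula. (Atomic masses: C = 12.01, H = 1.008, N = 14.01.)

Assume 100 g: 28.56 g C, 4.795 g H, 66.645 g N.
C: 28.56 g ÷ 12.01 g/mol = 2.378 mol
H: 4.795 g ÷ 1.008 g/mol = 4.757 mol
N: 66.645 g ÷ 14.01 g/mol = 4.757 mol
Divide by the smallest (2.378 mol C): C 1.000, H 2.000, N 2.000
Ratio ≈ 1:2:2, so the empirical formula is CH2N2

CH2N2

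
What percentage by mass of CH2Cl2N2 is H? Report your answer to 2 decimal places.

Molar mass = 1(12.01) + 2(1.008) + 2(35.45) + 2(14.01) = 112.946 g/mol
Mass of H per mole = 2 × 1.008 = 2.016 g
% H = 2.016 / 112.946 × 100 = 1.78%

1.78%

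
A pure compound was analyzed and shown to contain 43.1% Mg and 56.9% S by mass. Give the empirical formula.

Assume 100 g: 43.1 g Mg, 56.9 g S.
Moles — Mg: 43.1 / 24.31 = 1.773 mol; S: 56.9 / 32.07 = 1.774 mol
Divide by the smallest (1.773 mol Mg): Mg 1.000, S 1.001
≈ 1:1 → MgS

MgS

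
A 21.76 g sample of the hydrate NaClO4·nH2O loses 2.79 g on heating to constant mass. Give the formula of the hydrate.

Mass of anhydrous NaClO4 = 21.76 − 2.79 = 18.97 g
mol H2O = 2.79 / 18.02 = 0.1548
Molar mass of NaClO4 = 122.44 g/mol → mol NaClO4 = 18.97 / 122.44 = 0.1549
n = 0.1548 / 0.1549 = 1.00 ≈ 1 → NaClO4·H2O

NaClO4·H2O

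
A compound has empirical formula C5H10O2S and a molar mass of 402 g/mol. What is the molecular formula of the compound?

C15H30O6S3

Empirical-formula mass = 134.20 g/mol
n = 402 / 134.20 = 3.00 ≈ 3
Molecular formula = (C5H10O2S)3 = C15H30O6S3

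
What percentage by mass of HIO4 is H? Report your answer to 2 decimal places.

Molar mass = 1(1.008) + 1(126.90) + 4(16.00) = 191.908 g/mol
Mass of H per mole = 1 × 1.008 = 1.008 g
% H = 1.008 / 191.908 × 100 = 0.53%

0.53%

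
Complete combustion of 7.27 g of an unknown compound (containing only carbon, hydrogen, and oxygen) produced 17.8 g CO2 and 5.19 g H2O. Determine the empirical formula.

C7H10O2

mol C = 17.8 / 44.01 = 0.4045; mass C = 0.4045 × 12.01 = 4.857 g
mol H = 2 × (5.19 / 18.02) = 0.5760; mass H = 0.5760 × 1.008 = 0.5806 g
mass O = 7.27 − (5.438) = 1.832 g → mol O = 0.1145
Smallest is O at 0.1145 mol; normalising gives C 3.533, H 5.031, O 1.000
×2: C 7.07, H 10.06, O 2.00 → C7H10O2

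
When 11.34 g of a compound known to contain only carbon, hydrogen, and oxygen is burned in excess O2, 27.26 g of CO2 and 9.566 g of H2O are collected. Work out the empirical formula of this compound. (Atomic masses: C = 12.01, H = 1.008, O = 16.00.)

mol C = 27.26 / 44.01 = 0.6194; mass C = 0.6194 × 12.01 = 7.439 g
mol H = 2 × (9.566 / 18.02) = 1.062; mass H = 1.062 × 1.008 = 1.070 g
mass O = 11.34 − (8.509) = 2.831 g → mol O = 0.1769
Divide by the smallest (0.1769 mol O): C 3.501, H 6.001, O 1.000
Scaling by 2: C 7.00, H 12.00, O 2.00 → C7H12O2

C7H12O2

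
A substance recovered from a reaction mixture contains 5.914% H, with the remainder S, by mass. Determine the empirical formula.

H2S

Assume 100 g: 5.914 g H, 94.086 g S.
H: 5.914 g ÷ 1.008 g/mol = 5.867 mol
S: 94.086 g ÷ 32.07 g/mol = 2.934 mol
Divide by the smallest (2.934 mol S): H 2.000, S 1.000
≈ 2:1 → H2S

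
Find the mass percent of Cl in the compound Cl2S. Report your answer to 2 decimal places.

68.86%

Molar mass = 2(35.45) + 1(32.07) = 102.970 g/mol
Mass of Cl per mole = 2 × 35.45 = 70.900 g
% Cl = 70.900 / 102.970 × 100 = 68.86%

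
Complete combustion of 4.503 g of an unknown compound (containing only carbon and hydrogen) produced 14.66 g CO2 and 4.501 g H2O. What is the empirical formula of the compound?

C2H3

mol C = 14.66 / 44.01 = 0.3331; mass C = 0.3331 × 12.01 = 4.001 g
mol H = 2 × (4.501 / 18.02) = 0.4996; mass H = 0.4996 × 1.008 = 0.5036 g
Divide by the smallest (0.3331 mol C): C 1.000, H 1.500
Multiply by 2: C 2.00, H 3.00 → C2H3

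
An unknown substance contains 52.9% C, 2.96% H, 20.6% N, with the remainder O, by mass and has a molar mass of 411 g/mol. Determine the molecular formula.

Assume 100 g: 52.9 g C, 2.96 g H, 20.6 g N, 23.54 g O.
Moles — C: 52.9 / 12.01 = 4.405 mol; H: 2.96 / 1.008 = 2.937 mol; N: 20.6 / 14.01 = 1.47 mol; O: 23.54 / 16.00 = 1.471 mol
Smallest is N at 1.47 mol; normalising gives C 2.996, H 1.997, N 1.000, O 1.001
Ratio ≈ 3:2:1:1, so the empirical formula is C3H2NO
Empirical-formula mass = 68.06 g/mol
n = 411 / 68.06 = 6.04 ≈ 6
Molecular formula = (C3H2NO)×6 = C18H12N6O6

C18H12N6O6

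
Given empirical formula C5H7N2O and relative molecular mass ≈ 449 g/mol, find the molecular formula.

C20H28N8O4

Empirical-formula mass = 111.13 g/mol
n = 449 / 111.13 = 4.04 ≈ 4
Molecular formula = (C5H7N2O)4 = C20H28N8O4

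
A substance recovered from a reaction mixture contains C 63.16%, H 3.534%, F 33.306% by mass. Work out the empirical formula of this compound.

C3H2F

Assume 100 g: 63.16 g C, 3.534 g H, 33.306 g F.
Moles — C: 63.16 / 12.01 = 5.259 mol; H: 3.534 / 1.008 = 3.506 mol; F: 33.306 / 19.00 = 1.753 mol
Ratios (÷ 1.753): C 3.000, H 2.000, F 1.000
Ratio ≈ 3:2:1, so the empirical formula is C3H2F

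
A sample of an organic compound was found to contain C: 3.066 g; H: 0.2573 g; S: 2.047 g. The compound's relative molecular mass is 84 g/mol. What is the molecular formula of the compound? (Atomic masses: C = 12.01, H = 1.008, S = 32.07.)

C: 3.066 g ÷ 12.01 g/mol = 0.2553 mol
H: 0.2573 g ÷ 1.008 g/mol = 0.2553 mol
S: 2.047 g ÷ 32.07 g/mol = 0.06383 mol
Smallest is S at 0.06383 mol; normalising gives C 4.000, H 3.999, S 1.000
→ C4H4S
Empirical-formula mass = 84.14 g/mol
n = 84 / 84.14 = 1.00 ≈ 1
Molecular formula = empirical formula = C4H4S

C4H4S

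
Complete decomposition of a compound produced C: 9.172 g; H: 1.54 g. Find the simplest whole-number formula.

CH2

Moles — C: 9.172 / 12.01 = 0.7637 mol; H: 1.54 / 1.008 = 1.528 mol
Divide by the smallest (0.7637 mol C): C 1.000, H 2.001
≈ 1:2 → CH2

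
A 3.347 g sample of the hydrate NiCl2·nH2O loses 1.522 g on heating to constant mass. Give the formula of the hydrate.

NiCl2·6H2O

Mass of anhydrous NiCl2 = 3.347 − 1.522 = 1.825 g
mol H2O = 1.522 / 18.02 = 0.08446
Molar mass of NiCl2 = 129.59 g/mol → mol NiCl2 = 1.825 / 129.59 = 0.01408
n = 0.08446 / 0.01408 = 6.00 ≈ 6 → NiCl2·6H2O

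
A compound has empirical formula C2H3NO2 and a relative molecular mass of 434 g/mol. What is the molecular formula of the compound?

Empirical-formula mass = 73.05 g/mol
n = 434 / 73.05 = 5.94 ≈ 6
Molecular formula = (C2H3NO2)6 = C12H18N6O12

C12H18N6O12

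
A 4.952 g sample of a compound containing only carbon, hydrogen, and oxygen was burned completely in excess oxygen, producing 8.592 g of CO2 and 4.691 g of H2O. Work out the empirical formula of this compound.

mol C = 8.592 / 44.01 = 0.1952; mass C = 0.1952 × 12.01 = 2.345 g
mol H = 2 × (4.691 / 18.02) = 0.5206; mass H = 0.5206 × 1.008 = 0.5248 g
mass O = 4.952 − (2.870) = 2.082 g → mol O = 0.1302
Ratios (÷ 0.1302): C 1.500, H 4.000, O 1.000
Multiply by 2: C 3.00, H 8.00, O 2.00 → C3H8O2

C3H8O2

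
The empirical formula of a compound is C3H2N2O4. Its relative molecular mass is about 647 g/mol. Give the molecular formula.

Empirical-formula mass = 130.07 g/mol
n = 647 / 130.07 = 4.97 ≈ 5
Molecular formula = (C3H2N2O4)5 = C15H10N10O20

C15H10N10O20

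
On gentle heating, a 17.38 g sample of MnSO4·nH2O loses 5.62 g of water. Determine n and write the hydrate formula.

Mass of anhydrous MnSO4 = 17.38 − 5.62 = 11.76 g
mol H2O = 5.62 / 18.02 = 0.3119
Molar mass of MnSO4 = 151.01 g/mol → mol MnSO4 = 11.76 / 151.01 = 0.07788
n = 0.3119 / 0.07788 = 4.00 ≈ 4 → MnSO4·4H2O

MnSO4·4H2O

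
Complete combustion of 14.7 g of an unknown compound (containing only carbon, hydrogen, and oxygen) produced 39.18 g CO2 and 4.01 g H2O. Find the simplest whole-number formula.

C4H2O

mol C = 39.18 / 44.01 = 0.8903; mass C = 0.8903 × 12.01 = 10.69 g
mol H = 2 × (4.01 / 18.02) = 0.4451; mass H = 0.4451 × 1.008 = 0.4486 g
mass O = 14.7 − (11.14) = 3.559 g → mol O = 0.2225
Divide by the smallest (0.2225 mol O): C 4.002, H 2.001, O 1.000
→ C4H2O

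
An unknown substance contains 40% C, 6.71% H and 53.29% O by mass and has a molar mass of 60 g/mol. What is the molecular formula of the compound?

Assume 100 g: 40 g C, 6.71 g H, 53.29 g O.
C: 40 g ÷ 12.01 g/mol = 3.331 mol
H: 6.71 g ÷ 1.008 g/mol = 6.657 mol
O: 53.29 g ÷ 16.00 g/mol = 3.331 mol
Ratios (÷ 3.331): C 1.000, H 1.999, O 1.000
→ CH2O
Empirical-formula mass = 30.03 g/mol
n = 60 / 30.03 = 2.00 ≈ 2
Molecular formula = (CH2O)×2 = C2H4O2

C2H4O2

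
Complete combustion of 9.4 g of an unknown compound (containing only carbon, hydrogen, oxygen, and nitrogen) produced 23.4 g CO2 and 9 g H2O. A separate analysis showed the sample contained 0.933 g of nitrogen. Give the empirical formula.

mol C = 23.4 / 44.01 = 0.5317; mass C = 0.5317 × 12.01 = 6.386 g
mol H = 2 × (9 / 18.02) = 0.9989; mass H = 0.9989 × 1.008 = 1.007 g
mol N = 0.933 / 14.01 = 0.06660
mass O = 9.4 − (8.326) = 1.074 g → mol O = 0.06715
Ratios (÷ 0.0666): C 7.984, H 14.999, N 1.000, O 1.008
→ C8H15NO

C8H15NO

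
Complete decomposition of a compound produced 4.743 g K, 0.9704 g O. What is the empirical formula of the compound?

n(K) = 4.743/39.10 = 0.1213, n(O) = 0.9704/16.00 = 0.06065
Divide by the smallest (0.06065 mol O): K 2.000, O 1.000
≈ 2:1 → K2O

K2O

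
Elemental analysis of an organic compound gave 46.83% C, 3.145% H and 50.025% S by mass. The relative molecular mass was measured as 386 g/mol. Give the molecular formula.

C15H12S6

Assume 100 g: 46.83 g C, 3.145 g H, 50.025 g S.
n(C) = 46.83/12.01 = 3.899, n(H) = 3.145/1.008 = 3.12, n(S) = 50.025/32.07 = 1.56
Smallest is S at 1.56 mol; normalising gives C 2.500, H 2.000, S 1.000
×2: C 5.00, H 4.00, S 2.00 → C5H4S2
Empirical-formula mass = 128.22 g/mol
n = 386 / 128.22 = 3.01 ≈ 3
Molecular formula = (C5H4S2)×3 = C15H12S6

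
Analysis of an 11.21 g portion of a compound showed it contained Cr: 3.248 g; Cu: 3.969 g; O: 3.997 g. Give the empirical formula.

Cr: 3.248 g ÷ 52.00 g/mol = 0.06246 mol
Cu: 3.969 g ÷ 63.55 g/mol = 0.06245 mol
O: 3.997 g ÷ 16.00 g/mol = 0.2498 mol
Divide by the smallest (0.06245 mol Cu): Cr 1.000, Cu 1.000, O 4.000
→ CrCuO4

CrCuO4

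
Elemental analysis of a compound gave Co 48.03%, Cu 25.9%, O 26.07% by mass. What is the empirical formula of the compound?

Co2CuO4

Assume 100 g: 48.03 g Co, 25.9 g Cu, 26.07 g O.
Moles — Co: 48.03 / 58.93 = 0.815 mol; Cu: 25.9 / 63.55 = 0.4076 mol; O: 26.07 / 16.00 = 1.629 mol
Smallest is Cu at 0.4076 mol; normalising gives Co 2.000, Cu 1.000, O 3.998
≈ 2:1:4 → Co2CuO4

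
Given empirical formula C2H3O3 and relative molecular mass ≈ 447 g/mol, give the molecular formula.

Empirical-formula mass = 75.04 g/mol
n = 447 / 75.04 = 5.96 ≈ 6
Molecular formula = (C2H3O3)6 = C12H18O18

C12H18O18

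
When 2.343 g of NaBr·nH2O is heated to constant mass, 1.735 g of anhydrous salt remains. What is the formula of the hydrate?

NaBr·2H2O

Mass of water lost = 2.343 − 1.735 = 0.608 g → 0.608 / 18.02 = 0.03374 mol H2O
Molar mass of NaBr = 102.89 g/mol → mol NaBr = 1.735 / 102.89 = 0.01686
n = 0.03374 / 0.01686 = 2.00 ≈ 2 → NaBr·2H2O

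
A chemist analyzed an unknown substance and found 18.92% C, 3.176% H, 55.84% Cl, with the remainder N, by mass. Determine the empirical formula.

Assume 100 g: 18.92 g C, 3.176 g H, 55.84 g Cl, 22.064 g N.
C: 18.92 g ÷ 12.01 g/mol = 1.575 mol
H: 3.176 g ÷ 1.008 g/mol = 3.151 mol
Cl: 55.84 g ÷ 35.45 g/mol = 1.575 mol
N: 22.064 g ÷ 14.01 g/mol = 1.575 mol
Ratios (÷ 1.575): C 1.000, H 2.001, Cl 1.000, N 1.000
→ CH2ClN

CH2ClN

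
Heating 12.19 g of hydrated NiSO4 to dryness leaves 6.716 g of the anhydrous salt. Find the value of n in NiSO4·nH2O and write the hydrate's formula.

NiSO4·7H2O

Mass of water lost = 12.19 − 6.716 = 5.474 g → 5.474 / 18.02 = 0.3038 mol H2O
Molar mass of NiSO4 = 154.76 g/mol → mol NiSO4 = 6.716 / 154.76 = 0.0434
n = 0.3038 / 0.0434 = 7.00 ≈ 7 → NiSO4·7H2O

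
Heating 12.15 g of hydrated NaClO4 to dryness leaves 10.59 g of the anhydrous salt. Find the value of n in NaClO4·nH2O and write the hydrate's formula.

NaClO4·H2O

Mass of water lost = 12.15 − 10.59 = 1.56 g → 1.56 / 18.02 = 0.08657 mol H2O
Molar mass of NaClO4 = 122.44 g/mol → mol NaClO4 = 10.59 / 122.44 = 0.08649
n = 0.08657 / 0.08649 = 1.00 ≈ 1 → NaClO4·H2O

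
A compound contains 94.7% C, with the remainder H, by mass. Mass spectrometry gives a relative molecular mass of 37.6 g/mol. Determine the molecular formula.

Assume 100 g: 94.7 g C, 5.3 g H.
n(C) = 94.7/12.01 = 7.885, n(H) = 5.3/1.008 = 5.258
Ratios (÷ 5.258): C 1.500, H 1.000
Multiply by 2: C 3.00, H 2.00 → C3H2
Empirical-formula mass = 38.05 g/mol
n = 37.6 / 38.05 = 0.99 ≈ 1
Molecular formula = empirical formula = C3H2

C3H2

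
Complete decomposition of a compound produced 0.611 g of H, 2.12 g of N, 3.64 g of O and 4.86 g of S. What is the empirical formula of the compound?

H: 0.611 g ÷ 1.008 g/mol = 0.6062 mol
N: 2.12 g ÷ 14.01 g/mol = 0.1513 mol
O: 3.64 g ÷ 16.00 g/mol = 0.2275 mol
S: 4.86 g ÷ 32.07 g/mol = 0.1515 mol
Divide by the smallest (0.1513 mol N): H 4.006, N 1.000, O 1.503, S 1.001
Scaling by 2: H 8.01, N 2.00, O 3.01, S 2.00 → H8N2O3S2

H8N2O3S2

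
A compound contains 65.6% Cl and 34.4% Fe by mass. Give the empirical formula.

Cl3Fe

Assume 100 g: 65.6 g Cl, 34.4 g Fe.
Moles — Cl: 65.6 / 35.45 = 1.85 mol; Fe: 34.4 / 55.85 = 0.6159 mol
Divide by the smallest (0.6159 mol Fe): Cl 3.004, Fe 1.000
→ Cl3Fe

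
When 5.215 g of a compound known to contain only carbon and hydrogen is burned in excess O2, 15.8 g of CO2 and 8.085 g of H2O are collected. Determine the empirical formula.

mol C = 15.8 / 44.01 = 0.3590; mass C = 0.3590 × 12.01 = 4.312 g
mol H = 2 × (8.085 / 18.02) = 0.8973; mass H = 0.8973 × 1.008 = 0.9045 g
Ratios (÷ 0.359): C 1.000, H 2.499
×2: C 2.00, H 5.00 → C2H5

C2H5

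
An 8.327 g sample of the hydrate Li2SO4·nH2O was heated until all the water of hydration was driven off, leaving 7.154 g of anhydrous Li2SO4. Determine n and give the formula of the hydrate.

Li2SO4·H2O

Mass of water lost = 8.327 − 7.154 = 1.173 g → 1.173 / 18.02 = 0.06509 mol H2O
Molar mass of Li2SO4 = 109.95 g/mol → mol Li2SO4 = 7.154 / 109.95 = 0.06507
n = 0.06509 / 0.06507 = 1.00 ≈ 1 → Li2SO4·H2O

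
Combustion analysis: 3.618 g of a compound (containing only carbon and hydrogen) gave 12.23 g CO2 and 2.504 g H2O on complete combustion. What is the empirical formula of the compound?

CH

mol C = 12.23 / 44.01 = 0.2779; mass C = 0.2779 × 12.01 = 3.337 g
mol H = 2 × (2.504 / 18.02) = 0.2779; mass H = 0.2779 × 1.008 = 0.2801 g
Smallest is C at 0.2779 mol; normalising gives C 1.000, H 1.000
Ratio ≈ 1:1, so the empirical formula is CH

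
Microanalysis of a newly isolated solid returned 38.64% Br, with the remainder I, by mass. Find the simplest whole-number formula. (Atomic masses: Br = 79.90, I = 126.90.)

Assume 100 g: 38.64 g Br, 61.36 g I.
n(Br) = 38.64/79.90 = 0.4836, n(I) = 61.36/126.90 = 0.4835
Divide by the smallest (0.4835 mol I): Br 1.000, I 1.000
Ratio ≈ 1:1, so the empirical formula is BrI

BrI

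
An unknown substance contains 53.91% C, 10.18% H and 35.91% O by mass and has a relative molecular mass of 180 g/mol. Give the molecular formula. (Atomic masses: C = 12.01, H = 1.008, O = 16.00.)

C8H18O4

Assume 100 g: 53.91 g C, 10.18 g H, 35.91 g O.
C: 53.91 g ÷ 12.01 g/mol = 4.489 mol
H: 10.18 g ÷ 1.008 g/mol = 10.1 mol
O: 35.91 g ÷ 16.00 g/mol = 2.244 mol
Ratios (÷ 2.244): C 2.000, H 4.500, O 1.000
×2: C 4.00, H 9.00, O 2.00 → C4H9O2
Empirical-formula mass = 89.11 g/mol
n = 180 / 89.11 = 2.02 ≈ 2
Molecular formula = (C4H9O2)×2 = C8H18O4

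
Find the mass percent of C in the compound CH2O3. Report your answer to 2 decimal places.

Molar mass = 1(12.01) + 2(1.008) + 3(16.00) = 62.026 g/mol
Mass of C per mole = 1 × 12.01 = 12.010 g
% C = 12.010 / 62.026 × 100 = 19.36%

19.36%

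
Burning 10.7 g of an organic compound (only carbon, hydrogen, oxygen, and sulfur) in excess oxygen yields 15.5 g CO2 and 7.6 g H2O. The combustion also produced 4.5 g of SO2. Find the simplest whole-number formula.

C5H12O3S

mol C = 15.5 / 44.01 = 0.3522; mass C = 0.3522 × 12.01 = 4.230 g
mol H = 2 × (7.6 / 18.02) = 0.8435; mass H = 0.8435 × 1.008 = 0.8503 g
mol S = 4.5 / 64.07 = 0.07024; mass S = 2.252 g
mass O = 10.7 − (7.333) = 3.367 g → mol O = 0.2105
Divide by the smallest (0.07024 mol S): C 5.014, H 12.010, O 2.997, S 1.000
Ratio ≈ 5:12:3:1, so the empirical formula is C5H12O3S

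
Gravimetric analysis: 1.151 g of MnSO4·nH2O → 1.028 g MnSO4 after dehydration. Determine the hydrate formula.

Mass of water lost = 1.151 − 1.028 = 0.123 g → 0.123 / 18.02 = 0.006826 mol H2O
Molar mass of MnSO4 = 151.01 g/mol → mol MnSO4 = 1.028 / 151.01 = 0.006807
n = 0.006826 / 0.006807 = 1.00 ≈ 1 → MnSO4·H2O

MnSO4·H2O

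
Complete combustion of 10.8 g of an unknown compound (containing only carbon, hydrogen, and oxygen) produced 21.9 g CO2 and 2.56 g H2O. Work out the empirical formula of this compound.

C7H4O4

mol C = 21.9 / 44.01 = 0.4976; mass C = 0.4976 × 12.01 = 5.976 g
mol H = 2 × (2.56 / 18.02) = 0.2841; mass H = 0.2841 × 1.008 = 0.2864 g
mass O = 10.8 − (6.263) = 4.537 g → mol O = 0.2836
Smallest is O at 0.2836 mol; normalising gives C 1.755, H 1.002, O 1.000
Multiply by 4: C 7.02, H 4.01, O 4.00 → C7H4O4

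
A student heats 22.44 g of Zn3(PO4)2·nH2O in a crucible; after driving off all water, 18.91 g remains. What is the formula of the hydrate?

Zn3(PO4)2·4H2O

Mass of water lost = 22.44 − 18.91 = 3.53 g → 3.53 / 18.02 = 0.1959 mol H2O
Molar mass of Zn3(PO4)2 = 386.08 g/mol → mol Zn3(PO4)2 = 18.91 / 386.08 = 0.04898
n = 0.1959 / 0.04898 = 4.00 ≈ 4 → Zn3(PO4)2·4H2O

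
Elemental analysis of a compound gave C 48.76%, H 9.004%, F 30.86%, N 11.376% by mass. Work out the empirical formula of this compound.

C5H11F2N

Assume 100 g: 48.76 g C, 9.004 g H, 30.86 g F, 11.376 g N.
Moles — C: 48.76 / 12.01 = 4.06 mol; H: 9.004 / 1.008 = 8.933 mol; F: 30.86 / 19.00 = 1.624 mol; N: 11.376 / 14.01 = 0.812 mol
Ratios (÷ 0.812): C 5.000, H 11.001, F 2.000, N 1.000
Ratio ≈ 5:11:2:1, so the empirical formula is C5H11F2N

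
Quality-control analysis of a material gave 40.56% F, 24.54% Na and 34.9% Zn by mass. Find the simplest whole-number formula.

Assume 100 g: 40.56 g F, 24.54 g Na, 34.9 g Zn.
n(F) = 40.56/19.00 = 2.135, n(Na) = 24.54/22.99 = 1.067, n(Zn) = 34.9/65.38 = 0.5338
Ratios (÷ 0.5338): F 3.999, Na 2.000, Zn 1.000
→ F4Na2Zn

F4Na2Zn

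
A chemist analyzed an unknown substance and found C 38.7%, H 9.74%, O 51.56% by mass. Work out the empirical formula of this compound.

Assume 100 g: 38.7 g C, 9.74 g H, 51.56 g O.
Moles — C: 38.7 / 12.01 = 3.222 mol; H: 9.74 / 1.008 = 9.663 mol; O: 51.56 / 16.00 = 3.223 mol
Ratios (÷ 3.222): C 1.000, H 2.999, O 1.000
→ CH3O

CH3O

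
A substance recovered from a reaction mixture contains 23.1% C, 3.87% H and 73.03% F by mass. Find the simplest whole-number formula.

CH2F2

Assume 100 g: 23.1 g C, 3.87 g H, 73.03 g F.
Moles — C: 23.1 / 12.01 = 1.923 mol; H: 3.87 / 1.008 = 3.839 mol; F: 73.03 / 19.00 = 3.844 mol
Smallest is C at 1.923 mol; normalising gives C 1.000, H 1.996, F 1.998
≈ 1:2:2 → CH2F2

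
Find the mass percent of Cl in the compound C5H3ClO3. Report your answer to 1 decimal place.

24.2%

Molar mass = 5(12.01) + 3(1.008) + 1(35.45) + 3(16.00) = 146.524 g/mol
Mass of Cl per mole = 1 × 35.45 = 35.450 g
% Cl = 35.450 / 146.524 × 100 = 24.2%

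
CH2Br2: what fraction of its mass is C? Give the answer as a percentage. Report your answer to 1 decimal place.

Molar mass = 1(12.01) + 2(1.008) + 2(79.90) = 173.826 g/mol
Mass of C per mole = 1 × 12.01 = 12.010 g
% C = 12.010 / 173.826 × 100 = 6.9%

6.9%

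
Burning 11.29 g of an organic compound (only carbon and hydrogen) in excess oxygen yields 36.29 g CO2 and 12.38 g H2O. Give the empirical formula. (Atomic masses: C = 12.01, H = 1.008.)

C3H5

mol C = 36.29 / 44.01 = 0.8246; mass C = 0.8246 × 12.01 = 9.903 g
mol H = 2 × (12.38 / 18.02) = 1.374; mass H = 1.374 × 1.008 = 1.385 g
Smallest is C at 0.8246 mol; normalising gives C 1.000, H 1.666
Scaling by 3: C 3.00, H 5.00 → C3H5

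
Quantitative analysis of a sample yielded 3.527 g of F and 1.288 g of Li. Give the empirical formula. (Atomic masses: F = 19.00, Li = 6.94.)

FLi

F: 3.527 g ÷ 19.00 g/mol = 0.1856 mol
Li: 1.288 g ÷ 6.94 g/mol = 0.1856 mol
Divide by the smallest (0.1856 mol Li): F 1.000, Li 1.000
≈ 1:1 → FLi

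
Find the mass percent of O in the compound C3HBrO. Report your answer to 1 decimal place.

Molar mass = 3(12.01) + 1(1.008) + 1(79.90) + 1(16.00) = 132.938 g/mol
Mass of O per mole = 1 × 16.00 = 16.000 g
% O = 16.000 / 132.938 × 100 = 12.0%

12.0%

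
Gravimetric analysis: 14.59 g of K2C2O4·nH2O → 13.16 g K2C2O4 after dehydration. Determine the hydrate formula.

K2C2O4·H2O

Mass of water lost = 14.59 − 13.16 = 1.43 g → 1.43 / 18.02 = 0.07936 mol H2O
Molar mass of K2C2O4 = 166.22 g/mol → mol K2C2O4 = 13.16 / 166.22 = 0.07917
n = 0.07936 / 0.07917 = 1.00 ≈ 1 → K2C2O4·H2O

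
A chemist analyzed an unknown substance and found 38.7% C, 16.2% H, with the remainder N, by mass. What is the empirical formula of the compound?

CH5N

Assume 100 g: 38.7 g C, 16.2 g H, 45.1 g N.
Moles — C: 38.7 / 12.01 = 3.222 mol; H: 16.2 / 1.008 = 16.07 mol; N: 45.1 / 14.01 = 3.219 mol
Divide by the smallest (3.219 mol N): C 1.001, H 4.992, N 1.000
≈ 1:5:1 → CH5N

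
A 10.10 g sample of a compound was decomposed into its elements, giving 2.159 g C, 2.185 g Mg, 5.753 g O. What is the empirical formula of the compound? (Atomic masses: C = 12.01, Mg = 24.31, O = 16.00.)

n(C) = 2.159/12.01 = 0.1798, n(Mg) = 2.185/24.31 = 0.08988, n(O) = 5.753/16.00 = 0.3596
Divide by the smallest (0.08988 mol Mg): C 2.000, Mg 1.000, O 4.000
≈ 2:1:4 → C2MgO4

C2MgO4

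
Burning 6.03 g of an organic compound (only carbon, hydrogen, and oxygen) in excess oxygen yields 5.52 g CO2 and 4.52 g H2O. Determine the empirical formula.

CH4O2

mol C = 5.52 / 44.01 = 0.1254; mass C = 0.1254 × 12.01 = 1.506 g
mol H = 2 × (4.52 / 18.02) = 0.5017; mass H = 0.5017 × 1.008 = 0.5057 g
mass O = 6.03 − (2.012) = 4.018 g → mol O = 0.2511
Smallest is C at 0.1254 mol; normalising gives C 1.000, H 4.000, O 2.002
→ CH4O2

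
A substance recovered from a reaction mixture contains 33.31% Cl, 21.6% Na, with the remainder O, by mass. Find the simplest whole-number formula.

ClNaO3

Assume 100 g: 33.31 g Cl, 21.6 g Na, 45.09 g O.
Cl: 33.31 g ÷ 35.45 g/mol = 0.9396 mol
Na: 21.6 g ÷ 22.99 g/mol = 0.9395 mol
O: 45.09 g ÷ 16.00 g/mol = 2.818 mol
Ratios (÷ 0.9395): Cl 1.000, Na 1.000, O 2.999
Ratio ≈ 1:1:3, so the empirical formula is ClNaO3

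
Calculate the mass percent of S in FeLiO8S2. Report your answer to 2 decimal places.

Molar mass = 1(55.85) + 1(6.94) + 8(16.00) + 2(32.07) = 254.930 g/mol
Mass of S per mole = 2 × 32.07 = 64.140 g
% S = 64.140 / 254.930 × 100 = 25.16%

25.16%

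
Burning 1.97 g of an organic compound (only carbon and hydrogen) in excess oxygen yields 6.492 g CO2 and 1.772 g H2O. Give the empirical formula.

C3H4

mol C = 6.492 / 44.01 = 0.1475; mass C = 0.1475 × 12.01 = 1.772 g
mol H = 2 × (1.772 / 18.02) = 0.1967; mass H = 0.1967 × 1.008 = 0.1982 g
Divide by the smallest (0.1475 mol C): C 1.000, H 1.333
Scaling by 3: C 3.00, H 4.00 → C3H4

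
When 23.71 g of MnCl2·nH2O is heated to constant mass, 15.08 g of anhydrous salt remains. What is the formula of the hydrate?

MnCl2·4H2O

Mass of water lost = 23.71 − 15.08 = 8.63 g → 8.63 / 18.02 = 0.4789 mol H2O
Molar mass of MnCl2 = 125.84 g/mol → mol MnCl2 = 15.08 / 125.84 = 0.1198
n = 0.4789 / 0.1198 = 4.00 ≈ 4 → MnCl2·4H2O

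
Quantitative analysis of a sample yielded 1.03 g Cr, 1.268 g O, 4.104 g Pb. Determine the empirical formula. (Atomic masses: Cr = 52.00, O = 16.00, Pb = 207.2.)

CrO4Pb

n(Cr) = 1.03/52.00 = 0.01981, n(O) = 1.268/16.00 = 0.07925, n(Pb) = 4.104/207.2 = 0.01981
Smallest is Pb at 0.01981 mol; normalising gives Cr 1.000, O 4.001, Pb 1.000
≈ 1:4:1 → CrO4Pb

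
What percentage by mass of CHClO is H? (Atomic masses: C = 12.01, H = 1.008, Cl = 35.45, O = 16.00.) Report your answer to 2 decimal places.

1.56%

Molar mass = 1(12.01) + 1(1.008) + 1(35.45) + 1(16.00) = 64.468 g/mol
Mass of H per mole = 1 × 1.008 = 1.008 g
% H = 1.008 / 64.468 × 100 = 1.56%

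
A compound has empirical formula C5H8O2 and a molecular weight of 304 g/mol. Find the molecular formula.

Empirical-formula mass = 100.11 g/mol
n = 304 / 100.11 = 3.04 ≈ 3
Molecular formula = (C5H8O2)3 = C15H24O6

C15H24O6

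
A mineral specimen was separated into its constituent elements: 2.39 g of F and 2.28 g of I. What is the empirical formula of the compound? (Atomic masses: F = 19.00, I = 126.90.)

Moles — F: 2.39 / 19.00 = 0.1258 mol; I: 2.28 / 126.90 = 0.01797 mol
Smallest is I at 0.01797 mol; normalising gives F 7.001, I 1.000
≈ 7:1 → F7I

F7I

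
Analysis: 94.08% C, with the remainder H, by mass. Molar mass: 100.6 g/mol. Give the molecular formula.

C8H6

Assume 100 g: 94.08 g C, 5.92 g H.
n(C) = 94.08/12.01 = 7.833, n(H) = 5.92/1.008 = 5.873
Smallest is H at 5.873 mol; normalising gives C 1.334, H 1.000
Scaling by 3: C 4.00, H 3.00 → C4H3
Empirical-formula mass = 51.06 g/mol
n = 100.6 / 51.06 = 1.97 ≈ 2
Molecular formula = (C4H3)×2 = C8H6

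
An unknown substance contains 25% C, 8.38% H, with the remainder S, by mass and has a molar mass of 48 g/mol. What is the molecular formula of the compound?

CH4S

Assume 100 g: 25 g C, 8.38 g H, 66.62 g S.
n(C) = 25/12.01 = 2.082, n(H) = 8.38/1.008 = 8.313, n(S) = 66.62/32.07 = 2.077
Smallest is S at 2.077 mol; normalising gives C 1.002, H 4.002, S 1.000
Ratio ≈ 1:4:1, so the empirical formula is CH4S
Empirical-formula mass = 48.11 g/mol
n = 48 / 48.11 = 1.00 ≈ 1
Molecular formula = empirical formula = CH4S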